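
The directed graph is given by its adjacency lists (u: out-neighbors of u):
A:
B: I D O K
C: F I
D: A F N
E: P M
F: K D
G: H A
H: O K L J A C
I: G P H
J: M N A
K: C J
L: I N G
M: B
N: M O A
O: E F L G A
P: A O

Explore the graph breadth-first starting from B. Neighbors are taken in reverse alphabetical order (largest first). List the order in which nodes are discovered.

Visit B; enqueue O, K, I, D → queue [O, K, I, D]
Visit O; enqueue L, G, F, E, A → queue [K, I, D, L, G, F, E, A]
Visit K; enqueue J, C → queue [I, D, L, G, F, E, A, J, C]
Visit I; enqueue P, H → queue [D, L, G, F, E, A, J, C, P, H]
Visit D; enqueue N → queue [L, G, F, E, A, J, C, P, H, N]
Visit L → queue [G, F, E, A, J, C, P, H, N]
Visit G → queue [F, E, A, J, C, P, H, N]
Visit F → queue [E, A, J, C, P, H, N]
Visit E; enqueue M → queue [A, J, C, P, H, N, M]
Visit A → queue [J, C, P, H, N, M]
Visit J → queue [C, P, H, N, M]
Visit C → queue [P, H, N, M]
Visit P → queue [H, N, M]
Visit H → queue [N, M]
Visit N → queue [M]
Visit M → queue []

B -> O -> K -> I -> D -> L -> G -> F -> E -> A -> J -> C -> P -> H -> N -> M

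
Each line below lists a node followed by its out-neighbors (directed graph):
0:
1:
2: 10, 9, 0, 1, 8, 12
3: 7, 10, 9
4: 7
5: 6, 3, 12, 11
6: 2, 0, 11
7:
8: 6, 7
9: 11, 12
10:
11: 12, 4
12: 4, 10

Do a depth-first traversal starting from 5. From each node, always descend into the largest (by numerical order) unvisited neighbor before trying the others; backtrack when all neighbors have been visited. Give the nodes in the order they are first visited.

Visit 5
5 → 12
12 → 10
12 → 4
4 → 7
5 → 11
5 → 6
6 → 2
2 → 9
2 → 8
2 → 1
2 → 0
5 → 3

5 → 12 → 10 → 4 → 7 → 11 → 6 → 2 → 9 → 8 → 1 → 0 → 3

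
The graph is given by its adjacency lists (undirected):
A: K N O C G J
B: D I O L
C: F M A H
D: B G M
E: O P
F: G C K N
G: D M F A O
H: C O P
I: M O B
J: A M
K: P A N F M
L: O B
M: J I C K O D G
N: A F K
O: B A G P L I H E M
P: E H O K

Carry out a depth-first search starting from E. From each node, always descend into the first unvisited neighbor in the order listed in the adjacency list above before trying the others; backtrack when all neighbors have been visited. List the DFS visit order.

E, O, B, D, G, M, J, A, K, P, H, C, F, N, I, L

Visit E
E → O
O → B
B → D
D → G
G → M
M → J
J → A
A → K
K → P
P → H
H → C
C → F
F → N
M → I
B → L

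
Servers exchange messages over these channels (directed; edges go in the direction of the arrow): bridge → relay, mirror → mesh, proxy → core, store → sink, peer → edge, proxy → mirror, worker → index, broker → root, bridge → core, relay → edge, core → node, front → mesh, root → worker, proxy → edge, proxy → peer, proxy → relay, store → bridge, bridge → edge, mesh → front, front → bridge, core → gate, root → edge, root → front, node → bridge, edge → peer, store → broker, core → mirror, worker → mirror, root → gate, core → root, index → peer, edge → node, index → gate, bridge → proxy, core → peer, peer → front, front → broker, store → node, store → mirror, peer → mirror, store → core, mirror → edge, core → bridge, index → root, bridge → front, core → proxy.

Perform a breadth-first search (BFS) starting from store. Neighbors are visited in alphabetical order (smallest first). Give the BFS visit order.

Visit store; enqueue bridge, broker, core, mirror, node, sink → queue [bridge, broker, core, mirror, node, sink]
Visit bridge; enqueue edge, front, proxy, relay → queue [broker, core, mirror, node, sink, edge, front, proxy, relay]
Visit broker; enqueue root → queue [core, mirror, node, sink, edge, front, proxy, relay, root]
Visit core; enqueue gate, peer → queue [mirror, node, sink, edge, front, proxy, relay, root, gate, peer]
Visit mirror; enqueue mesh → queue [node, sink, edge, front, proxy, relay, root, gate, peer, mesh]
Visit node → queue [sink, edge, front, proxy, relay, root, gate, peer, mesh]
Visit sink → queue [edge, front, proxy, relay, root, gate, peer, mesh]
Visit edge → queue [front, proxy, relay, root, gate, peer, mesh]
Visit front → queue [proxy, relay, root, gate, peer, mesh]
Visit proxy → queue [relay, root, gate, peer, mesh]
Visit relay → queue [root, gate, peer, mesh]
Visit root; enqueue worker → queue [gate, peer, mesh, worker]
Visit gate → queue [peer, mesh, worker]
Visit peer → queue [mesh, worker]
Visit mesh → queue [worker]
Visit worker; enqueue index → queue [index]
Visit index → queue []

store, bridge, broker, core, mirror, node, sink, edge, front, proxy, relay, root, gate, peer, mesh, worker, index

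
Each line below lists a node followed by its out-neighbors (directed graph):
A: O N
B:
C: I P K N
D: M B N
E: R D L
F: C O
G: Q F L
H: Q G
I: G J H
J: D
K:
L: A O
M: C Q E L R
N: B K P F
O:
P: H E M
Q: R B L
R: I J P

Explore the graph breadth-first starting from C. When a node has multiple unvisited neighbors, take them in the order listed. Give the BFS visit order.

Visit C; enqueue I, P, K, N → queue [I, P, K, N]
Visit I; enqueue G, J, H → queue [P, K, N, G, J, H]
Visit P; enqueue E, M → queue [K, N, G, J, H, E, M]
Visit K → queue [N, G, J, H, E, M]
Visit N; enqueue B, F → queue [G, J, H, E, M, B, F]
Visit G; enqueue Q, L → queue [J, H, E, M, B, F, Q, L]
Visit J; enqueue D → queue [H, E, M, B, F, Q, L, D]
Visit H → queue [E, M, B, F, Q, L, D]
Visit E; enqueue R → queue [M, B, F, Q, L, D, R]
Visit M → queue [B, F, Q, L, D, R]
Visit B → queue [F, Q, L, D, R]
Visit F; enqueue O → queue [Q, L, D, R, O]
Visit Q → queue [L, D, R, O]
Visit L; enqueue A → queue [D, R, O, A]
Visit D → queue [R, O, A]
Visit R → queue [O, A]
Visit O → queue [A]
Visit A → queue []

C I P K N G J H E M B F Q L D R O A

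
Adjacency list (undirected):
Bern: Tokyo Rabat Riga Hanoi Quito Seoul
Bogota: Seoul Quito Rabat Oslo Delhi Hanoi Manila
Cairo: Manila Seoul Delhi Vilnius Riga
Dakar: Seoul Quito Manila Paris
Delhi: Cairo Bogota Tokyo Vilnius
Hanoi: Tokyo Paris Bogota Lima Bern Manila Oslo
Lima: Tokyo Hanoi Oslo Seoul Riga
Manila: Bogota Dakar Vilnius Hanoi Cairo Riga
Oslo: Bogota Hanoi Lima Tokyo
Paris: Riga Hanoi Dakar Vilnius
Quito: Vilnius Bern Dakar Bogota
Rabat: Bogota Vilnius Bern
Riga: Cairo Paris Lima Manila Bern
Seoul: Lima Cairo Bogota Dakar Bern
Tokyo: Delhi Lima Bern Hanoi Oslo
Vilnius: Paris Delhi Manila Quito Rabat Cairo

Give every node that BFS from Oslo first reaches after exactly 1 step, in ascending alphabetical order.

Bogota, Hanoi, Lima, Tokyo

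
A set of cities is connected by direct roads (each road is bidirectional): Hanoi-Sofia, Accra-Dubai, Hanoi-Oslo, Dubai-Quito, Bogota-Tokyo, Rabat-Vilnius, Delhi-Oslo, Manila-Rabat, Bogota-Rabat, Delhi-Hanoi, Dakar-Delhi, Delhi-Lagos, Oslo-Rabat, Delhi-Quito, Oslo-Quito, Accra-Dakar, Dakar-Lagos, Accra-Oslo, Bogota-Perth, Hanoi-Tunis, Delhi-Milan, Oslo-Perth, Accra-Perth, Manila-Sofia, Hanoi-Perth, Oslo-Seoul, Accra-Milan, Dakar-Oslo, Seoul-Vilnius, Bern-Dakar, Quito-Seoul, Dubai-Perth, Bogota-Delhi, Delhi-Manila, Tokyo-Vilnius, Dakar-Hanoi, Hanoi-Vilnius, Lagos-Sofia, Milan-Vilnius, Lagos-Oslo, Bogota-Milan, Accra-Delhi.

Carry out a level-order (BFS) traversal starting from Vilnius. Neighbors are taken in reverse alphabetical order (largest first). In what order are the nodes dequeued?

Visit Vilnius; enqueue Tokyo, Seoul, Rabat, Milan, Hanoi → queue [Tokyo, Seoul, Rabat, Milan, Hanoi]
Visit Tokyo; enqueue Bogota → queue [Seoul, Rabat, Milan, Hanoi, Bogota]
Visit Seoul; enqueue Quito, Oslo → queue [Rabat, Milan, Hanoi, Bogota, Quito, Oslo]
Visit Rabat; enqueue Manila → queue [Milan, Hanoi, Bogota, Quito, Oslo, Manila]
Visit Milan; enqueue Delhi, Accra → queue [Hanoi, Bogota, Quito, Oslo, Manila, Delhi, Accra]
Visit Hanoi; enqueue Tunis, Sofia, Perth, Dakar → queue [Bogota, Quito, Oslo, Manila, Delhi, Accra, Tunis, Sofia, Perth, Dakar]
Visit Bogota → queue [Quito, Oslo, Manila, Delhi, Accra, Tunis, Sofia, Perth, Dakar]
Visit Quito; enqueue Dubai → queue [Oslo, Manila, Delhi, Accra, Tunis, Sofia, Perth, Dakar, Dubai]
Visit Oslo; enqueue Lagos → queue [Manila, Delhi, Accra, Tunis, Sofia, Perth, Dakar, Dubai, Lagos]
Visit Manila → queue [Delhi, Accra, Tunis, Sofia, Perth, Dakar, Dubai, Lagos]
Visit Delhi → queue [Accra, Tunis, Sofia, Perth, Dakar, Dubai, Lagos]
Visit Accra → queue [Tunis, Sofia, Perth, Dakar, Dubai, Lagos]
Visit Tunis → queue [Sofia, Perth, Dakar, Dubai, Lagos]
Visit Sofia → queue [Perth, Dakar, Dubai, Lagos]
Visit Perth → queue [Dakar, Dubai, Lagos]
Visit Dakar; enqueue Bern → queue [Dubai, Lagos, Bern]
Visit Dubai → queue [Lagos, Bern]
Visit Lagos → queue [Bern]
Visit Bern → queue []

Vilnius → Tokyo → Seoul → Rabat → Milan → Hanoi → Bogota → Quito → Oslo → Manila → Delhi → Accra → Tunis → Sofia → Perth → Dakar → Dubai → Lagos → Bern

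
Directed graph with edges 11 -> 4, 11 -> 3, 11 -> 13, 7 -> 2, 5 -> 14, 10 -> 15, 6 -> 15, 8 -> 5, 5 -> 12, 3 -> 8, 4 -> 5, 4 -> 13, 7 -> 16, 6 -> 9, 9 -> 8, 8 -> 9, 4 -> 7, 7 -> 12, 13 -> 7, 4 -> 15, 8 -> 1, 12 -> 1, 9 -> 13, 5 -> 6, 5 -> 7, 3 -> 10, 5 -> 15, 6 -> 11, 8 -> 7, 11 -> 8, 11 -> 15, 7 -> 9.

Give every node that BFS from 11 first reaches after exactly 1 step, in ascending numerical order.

Level 0: 11
Level 1: 3, 4, 8, 13, 15
Level 2: 1, 5, 7, 9, 10
Level 3: 2, 6, 12, 14, 16

3, 4, 8, 13, 15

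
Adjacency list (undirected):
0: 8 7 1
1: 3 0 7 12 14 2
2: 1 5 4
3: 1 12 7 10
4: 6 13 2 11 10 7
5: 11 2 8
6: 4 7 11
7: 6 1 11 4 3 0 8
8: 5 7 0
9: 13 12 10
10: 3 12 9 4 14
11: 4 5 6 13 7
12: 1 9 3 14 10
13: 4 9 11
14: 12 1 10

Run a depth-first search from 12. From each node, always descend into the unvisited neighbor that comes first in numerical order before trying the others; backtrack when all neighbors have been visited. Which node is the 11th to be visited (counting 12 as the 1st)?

Visit 12
12 → 1
1 → 0
0 → 7
7 → 3
3 → 10
10 → 4
4 → 2
2 → 5
5 → 8
5 → 11
11 → 6
11 → 13
13 → 9
10 → 14

Visit order: 12, 1, 0, 7, 3, 10, 4, 2, 5, 8, 11, 6, 13, 9, 14

11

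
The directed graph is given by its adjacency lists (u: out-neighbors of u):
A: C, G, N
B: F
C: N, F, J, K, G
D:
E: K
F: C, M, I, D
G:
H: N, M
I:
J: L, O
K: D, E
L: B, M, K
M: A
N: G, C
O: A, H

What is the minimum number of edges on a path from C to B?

Level 0: C
Level 1: F, G, J, K, N
Level 2: D, E, I, L, M, O
Level 3: A, B, H
B first appears at level 3.

3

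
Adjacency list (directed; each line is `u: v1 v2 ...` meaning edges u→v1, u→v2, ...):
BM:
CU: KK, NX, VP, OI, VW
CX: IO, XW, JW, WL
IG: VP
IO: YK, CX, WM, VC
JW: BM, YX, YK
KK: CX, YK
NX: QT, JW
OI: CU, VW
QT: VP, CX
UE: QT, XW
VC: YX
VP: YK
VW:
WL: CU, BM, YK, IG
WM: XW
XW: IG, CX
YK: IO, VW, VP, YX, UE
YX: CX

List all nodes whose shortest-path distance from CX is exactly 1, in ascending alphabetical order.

IO, JW, WL, XW

Level 0: CX
Level 1: IO, JW, WL, XW
Level 2: BM, CU, IG, VC, WM, YK, YX
Level 3: KK, NX, OI, UE, VP, VW
Level 4: QT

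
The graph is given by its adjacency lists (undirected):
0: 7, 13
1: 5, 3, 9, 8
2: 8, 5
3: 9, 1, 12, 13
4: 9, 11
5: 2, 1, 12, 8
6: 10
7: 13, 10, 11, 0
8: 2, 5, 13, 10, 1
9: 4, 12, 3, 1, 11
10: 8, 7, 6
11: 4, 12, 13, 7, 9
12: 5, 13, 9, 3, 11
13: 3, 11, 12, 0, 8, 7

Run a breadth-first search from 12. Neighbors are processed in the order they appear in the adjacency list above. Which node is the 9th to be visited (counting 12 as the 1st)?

8

Visit 12; enqueue 5, 13, 9, 3, 11 → queue [5, 13, 9, 3, 11]
Visit 5; enqueue 2, 1, 8 → queue [13, 9, 3, 11, 2, 1, 8]
Visit 13; enqueue 0, 7 → queue [9, 3, 11, 2, 1, 8, 0, 7]
Visit 9; enqueue 4 → queue [3, 11, 2, 1, 8, 0, 7, 4]
Visit 3 → queue [11, 2, 1, 8, 0, 7, 4]
Visit 11 → queue [2, 1, 8, 0, 7, 4]
Visit 2 → queue [1, 8, 0, 7, 4]
Visit 1 → queue [8, 0, 7, 4]
Visit 8; enqueue 10 → queue [0, 7, 4, 10]
Visit 0 → queue [7, 4, 10]
Visit 7 → queue [4, 10]
Visit 4 → queue [10]
Visit 10; enqueue 6 → queue [6]
Visit 6 → queue []

Visit order: 12, 5, 13, 9, 3, 11, 2, 1, 8, 0, 7, 4, 10, 6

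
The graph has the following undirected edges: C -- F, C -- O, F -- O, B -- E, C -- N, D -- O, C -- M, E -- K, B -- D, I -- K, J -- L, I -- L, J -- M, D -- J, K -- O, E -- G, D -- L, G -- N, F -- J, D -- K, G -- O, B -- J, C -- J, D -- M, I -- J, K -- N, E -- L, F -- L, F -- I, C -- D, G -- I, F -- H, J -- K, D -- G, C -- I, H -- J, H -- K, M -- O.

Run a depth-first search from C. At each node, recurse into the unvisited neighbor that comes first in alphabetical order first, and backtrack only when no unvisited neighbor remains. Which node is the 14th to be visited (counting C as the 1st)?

Visit C
C → D
D → B
B → E
E → G
G → I
I → F
F → H
H → J
J → K
K → N
K → O
O → M
J → L

Visit order: C, D, B, E, G, I, F, H, J, K, N, O, M, L

L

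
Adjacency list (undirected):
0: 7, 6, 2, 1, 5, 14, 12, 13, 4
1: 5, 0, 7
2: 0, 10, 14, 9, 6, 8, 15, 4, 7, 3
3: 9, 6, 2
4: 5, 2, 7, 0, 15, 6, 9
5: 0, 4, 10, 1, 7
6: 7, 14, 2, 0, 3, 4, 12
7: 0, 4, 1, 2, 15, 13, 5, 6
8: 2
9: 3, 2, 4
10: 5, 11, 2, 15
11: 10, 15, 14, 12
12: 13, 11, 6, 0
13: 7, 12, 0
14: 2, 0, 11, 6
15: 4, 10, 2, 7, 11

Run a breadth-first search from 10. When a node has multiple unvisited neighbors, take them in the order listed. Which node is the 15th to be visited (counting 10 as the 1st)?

3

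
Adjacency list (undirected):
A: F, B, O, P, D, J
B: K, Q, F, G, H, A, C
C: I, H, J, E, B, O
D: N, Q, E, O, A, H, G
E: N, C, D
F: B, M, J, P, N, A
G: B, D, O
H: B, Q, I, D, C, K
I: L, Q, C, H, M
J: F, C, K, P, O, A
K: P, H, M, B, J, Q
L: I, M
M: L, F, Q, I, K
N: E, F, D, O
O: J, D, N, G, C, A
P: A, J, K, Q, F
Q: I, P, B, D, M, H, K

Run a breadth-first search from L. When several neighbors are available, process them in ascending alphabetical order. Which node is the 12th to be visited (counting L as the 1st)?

O

Visit L; enqueue I, M → queue [I, M]
Visit I; enqueue C, H, Q → queue [M, C, H, Q]
Visit M; enqueue F, K → queue [C, H, Q, F, K]
Visit C; enqueue B, E, J, O → queue [H, Q, F, K, B, E, J, O]
Visit H; enqueue D → queue [Q, F, K, B, E, J, O, D]
Visit Q; enqueue P → queue [F, K, B, E, J, O, D, P]
Visit F; enqueue A, N → queue [K, B, E, J, O, D, P, A, N]
Visit K → queue [B, E, J, O, D, P, A, N]
Visit B; enqueue G → queue [E, J, O, D, P, A, N, G]
Visit E → queue [J, O, D, P, A, N, G]
Visit J → queue [O, D, P, A, N, G]
Visit O → queue [D, P, A, N, G]
Visit D → queue [P, A, N, G]
Visit P → queue [A, N, G]
Visit A → queue [N, G]
Visit N → queue [G]
Visit G → queue []

Visit order: L, I, M, C, H, Q, F, K, B, E, J, O, D, P, A, N, G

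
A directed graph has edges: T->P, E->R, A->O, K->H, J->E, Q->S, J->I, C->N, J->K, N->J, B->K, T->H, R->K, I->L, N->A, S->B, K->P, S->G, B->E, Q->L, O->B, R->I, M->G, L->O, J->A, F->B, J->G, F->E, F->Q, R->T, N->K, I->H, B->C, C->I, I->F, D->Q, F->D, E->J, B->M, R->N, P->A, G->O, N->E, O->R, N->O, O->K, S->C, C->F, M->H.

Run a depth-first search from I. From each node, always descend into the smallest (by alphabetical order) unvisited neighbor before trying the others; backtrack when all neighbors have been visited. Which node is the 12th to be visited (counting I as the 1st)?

Visit I
I → F
F → B
B → C
C → N
N → A
A → O
O → K
K → H
K → P
O → R
R → T
N → E
E → J
J → G
B → M
F → D
D → Q
Q → L
Q → S

Visit order: I, F, B, C, N, A, O, K, H, P, R, T, E, J, G, M, D, Q, L, S

T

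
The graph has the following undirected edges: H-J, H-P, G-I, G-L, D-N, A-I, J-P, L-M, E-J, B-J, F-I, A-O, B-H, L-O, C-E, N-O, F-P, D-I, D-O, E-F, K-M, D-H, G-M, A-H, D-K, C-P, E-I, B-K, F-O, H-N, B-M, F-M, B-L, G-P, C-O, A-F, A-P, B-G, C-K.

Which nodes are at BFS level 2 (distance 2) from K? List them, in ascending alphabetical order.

E, F, G, H, I, J, L, N, O, P

Level 0: K
Level 1: B, C, D, M
Level 2: E, F, G, H, I, J, L, N, O, P
Level 3: A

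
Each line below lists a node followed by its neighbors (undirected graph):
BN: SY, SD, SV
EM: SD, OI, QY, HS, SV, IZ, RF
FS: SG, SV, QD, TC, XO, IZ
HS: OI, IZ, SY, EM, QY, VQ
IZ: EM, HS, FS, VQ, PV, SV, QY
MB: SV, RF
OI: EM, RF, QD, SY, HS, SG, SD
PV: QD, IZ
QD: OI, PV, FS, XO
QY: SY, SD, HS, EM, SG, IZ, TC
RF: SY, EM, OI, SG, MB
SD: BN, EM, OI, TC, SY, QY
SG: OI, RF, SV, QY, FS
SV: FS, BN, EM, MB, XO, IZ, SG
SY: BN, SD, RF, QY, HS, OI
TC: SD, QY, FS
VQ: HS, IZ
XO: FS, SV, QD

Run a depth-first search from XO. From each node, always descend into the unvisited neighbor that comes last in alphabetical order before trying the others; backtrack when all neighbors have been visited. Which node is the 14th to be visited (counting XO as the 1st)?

Visit XO
XO → SV
SV → SG
SG → RF
RF → SY
SY → SD
SD → TC
TC → QY
QY → IZ
IZ → VQ
VQ → HS
HS → OI
OI → QD
QD → PV
QD → FS
OI → EM
SD → BN
RF → MB

Visit order: XO, SV, SG, RF, SY, SD, TC, QY, IZ, VQ, HS, OI, QD, PV, FS, EM, BN, MB

PV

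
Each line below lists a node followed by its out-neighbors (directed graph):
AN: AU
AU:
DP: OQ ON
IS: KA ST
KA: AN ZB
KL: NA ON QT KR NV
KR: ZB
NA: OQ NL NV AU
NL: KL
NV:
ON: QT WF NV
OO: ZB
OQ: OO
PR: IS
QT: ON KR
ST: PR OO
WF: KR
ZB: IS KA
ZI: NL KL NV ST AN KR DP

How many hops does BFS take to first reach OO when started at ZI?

Level 0: ZI
Level 1: AN, DP, KL, KR, NL, NV, ST
Level 2: AU, NA, ON, OO, OQ, PR, QT, ZB
Level 3: IS, KA, WF
OO first appears at level 2.

2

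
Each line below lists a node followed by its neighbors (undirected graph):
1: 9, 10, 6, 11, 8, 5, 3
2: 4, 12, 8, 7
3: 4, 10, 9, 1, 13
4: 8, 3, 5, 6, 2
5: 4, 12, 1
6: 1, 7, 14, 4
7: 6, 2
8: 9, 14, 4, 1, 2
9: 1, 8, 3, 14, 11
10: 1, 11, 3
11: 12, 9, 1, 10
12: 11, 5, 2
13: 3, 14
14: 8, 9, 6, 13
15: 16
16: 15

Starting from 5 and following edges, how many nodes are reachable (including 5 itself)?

14

BFS from 5 visits: 5, 4, 12, 1, 8, 3, 6, 2, 11, 9, 10, 14, 13, 7
Reachable nodes: 14 of 16 total.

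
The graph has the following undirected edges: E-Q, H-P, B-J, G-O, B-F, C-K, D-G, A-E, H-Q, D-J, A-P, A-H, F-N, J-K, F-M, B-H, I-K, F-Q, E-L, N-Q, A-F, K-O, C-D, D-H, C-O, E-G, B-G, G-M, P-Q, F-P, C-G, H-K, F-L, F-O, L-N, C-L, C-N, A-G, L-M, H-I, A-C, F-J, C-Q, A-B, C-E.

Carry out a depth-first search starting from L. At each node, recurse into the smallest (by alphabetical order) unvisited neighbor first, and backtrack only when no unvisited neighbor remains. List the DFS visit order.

L, C, A, B, F, J, D, G, E, Q, H, I, K, O, P, N, M

Visit L
L → C
C → A
A → B
B → F
F → J
J → D
D → G
G → E
E → Q
Q → H
H → I
I → K
K → O
H → P
Q → N
G → M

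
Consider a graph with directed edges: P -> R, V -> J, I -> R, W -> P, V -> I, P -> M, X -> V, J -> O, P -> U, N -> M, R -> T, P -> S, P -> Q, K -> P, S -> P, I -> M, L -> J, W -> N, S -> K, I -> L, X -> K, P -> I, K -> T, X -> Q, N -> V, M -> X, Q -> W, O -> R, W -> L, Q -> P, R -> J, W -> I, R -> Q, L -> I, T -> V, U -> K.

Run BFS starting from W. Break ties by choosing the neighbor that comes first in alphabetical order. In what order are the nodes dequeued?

Visit W; enqueue I, L, N, P → queue [I, L, N, P]
Visit I; enqueue M, R → queue [L, N, P, M, R]
Visit L; enqueue J → queue [N, P, M, R, J]
Visit N; enqueue V → queue [P, M, R, J, V]
Visit P; enqueue Q, S, U → queue [M, R, J, V, Q, S, U]
Visit M; enqueue X → queue [R, J, V, Q, S, U, X]
Visit R; enqueue T → queue [J, V, Q, S, U, X, T]
Visit J; enqueue O → queue [V, Q, S, U, X, T, O]
Visit V → queue [Q, S, U, X, T, O]
Visit Q → queue [S, U, X, T, O]
Visit S; enqueue K → queue [U, X, T, O, K]
Visit U → queue [X, T, O, K]
Visit X → queue [T, O, K]
Visit T → queue [O, K]
Visit O → queue [K]
Visit K → queue []

W, I, L, N, P, M, R, J, V, Q, S, U, X, T, O, K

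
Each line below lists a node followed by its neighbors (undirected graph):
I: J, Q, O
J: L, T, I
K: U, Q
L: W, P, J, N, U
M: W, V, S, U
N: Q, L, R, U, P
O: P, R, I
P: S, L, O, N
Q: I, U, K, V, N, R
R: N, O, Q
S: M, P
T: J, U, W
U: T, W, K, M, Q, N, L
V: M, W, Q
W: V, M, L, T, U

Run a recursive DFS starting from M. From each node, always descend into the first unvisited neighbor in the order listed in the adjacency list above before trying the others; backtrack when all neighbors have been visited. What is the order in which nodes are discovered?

Visit M
M → W
W → V
V → Q
Q → I
I → J
J → L
L → P
P → S
P → O
O → R
R → N
N → U
U → T
U → K

M, W, V, Q, I, J, L, P, S, O, R, N, U, T, K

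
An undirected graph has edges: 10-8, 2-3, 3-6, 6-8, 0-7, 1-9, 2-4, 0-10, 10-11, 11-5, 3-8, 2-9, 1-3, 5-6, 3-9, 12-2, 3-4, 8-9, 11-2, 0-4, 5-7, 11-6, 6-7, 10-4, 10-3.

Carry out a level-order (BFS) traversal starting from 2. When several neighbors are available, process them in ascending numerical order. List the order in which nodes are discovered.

Visit 2; enqueue 3, 4, 9, 11, 12 → queue [3, 4, 9, 11, 12]
Visit 3; enqueue 1, 6, 8, 10 → queue [4, 9, 11, 12, 1, 6, 8, 10]
Visit 4; enqueue 0 → queue [9, 11, 12, 1, 6, 8, 10, 0]
Visit 9 → queue [11, 12, 1, 6, 8, 10, 0]
Visit 11; enqueue 5 → queue [12, 1, 6, 8, 10, 0, 5]
Visit 12 → queue [1, 6, 8, 10, 0, 5]
Visit 1 → queue [6, 8, 10, 0, 5]
Visit 6; enqueue 7 → queue [8, 10, 0, 5, 7]
Visit 8 → queue [10, 0, 5, 7]
Visit 10 → queue [0, 5, 7]
Visit 0 → queue [5, 7]
Visit 5 → queue [7]
Visit 7 → queue []

2 -> 3 -> 4 -> 9 -> 11 -> 12 -> 1 -> 6 -> 8 -> 10 -> 0 -> 5 -> 7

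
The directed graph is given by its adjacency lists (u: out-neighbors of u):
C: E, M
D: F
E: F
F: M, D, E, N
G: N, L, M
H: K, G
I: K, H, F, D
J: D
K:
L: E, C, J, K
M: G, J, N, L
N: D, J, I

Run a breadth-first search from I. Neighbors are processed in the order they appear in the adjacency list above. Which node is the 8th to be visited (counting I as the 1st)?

Visit I; enqueue K, H, F, D → queue [K, H, F, D]
Visit K → queue [H, F, D]
Visit H; enqueue G → queue [F, D, G]
Visit F; enqueue M, E, N → queue [D, G, M, E, N]
Visit D → queue [G, M, E, N]
Visit G; enqueue L → queue [M, E, N, L]
Visit M; enqueue J → queue [E, N, L, J]
Visit E → queue [N, L, J]
Visit N → queue [L, J]
Visit L; enqueue C → queue [J, C]
Visit J → queue [C]
Visit C → queue []

Visit order: I, K, H, F, D, G, M, E, N, L, J, C

E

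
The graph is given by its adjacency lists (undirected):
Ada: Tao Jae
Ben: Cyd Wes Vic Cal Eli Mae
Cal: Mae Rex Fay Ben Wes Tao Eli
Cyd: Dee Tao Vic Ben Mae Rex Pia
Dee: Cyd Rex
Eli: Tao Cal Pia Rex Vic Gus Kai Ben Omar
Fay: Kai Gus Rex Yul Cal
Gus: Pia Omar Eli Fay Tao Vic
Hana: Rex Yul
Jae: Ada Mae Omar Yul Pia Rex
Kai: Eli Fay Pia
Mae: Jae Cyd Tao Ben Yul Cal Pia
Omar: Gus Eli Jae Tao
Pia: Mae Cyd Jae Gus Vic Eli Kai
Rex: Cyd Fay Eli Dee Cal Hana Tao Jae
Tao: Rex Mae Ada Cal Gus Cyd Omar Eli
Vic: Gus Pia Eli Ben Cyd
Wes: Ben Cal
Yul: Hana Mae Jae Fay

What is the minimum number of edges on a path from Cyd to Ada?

Level 0: Cyd
Level 1: Ben, Dee, Mae, Pia, Rex, Tao, Vic
Level 2: Ada, Cal, Eli, Fay, Gus, Hana, Jae, Kai, Omar, Wes, Yul
Ada first appears at level 2.

2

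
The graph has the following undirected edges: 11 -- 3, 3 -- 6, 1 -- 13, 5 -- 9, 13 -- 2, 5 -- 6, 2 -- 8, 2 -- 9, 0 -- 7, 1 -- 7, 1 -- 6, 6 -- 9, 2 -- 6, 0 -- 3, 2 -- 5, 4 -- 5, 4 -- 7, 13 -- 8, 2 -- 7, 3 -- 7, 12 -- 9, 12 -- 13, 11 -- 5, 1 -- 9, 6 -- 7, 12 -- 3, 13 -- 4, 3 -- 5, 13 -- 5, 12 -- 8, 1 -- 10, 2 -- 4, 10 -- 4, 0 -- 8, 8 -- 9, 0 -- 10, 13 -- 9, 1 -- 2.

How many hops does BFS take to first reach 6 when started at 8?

2

Level 0: 8
Level 1: 0, 2, 9, 12, 13
Level 2: 1, 3, 4, 5, 6, 7, 10
Level 3: 11
6 first appears at level 2.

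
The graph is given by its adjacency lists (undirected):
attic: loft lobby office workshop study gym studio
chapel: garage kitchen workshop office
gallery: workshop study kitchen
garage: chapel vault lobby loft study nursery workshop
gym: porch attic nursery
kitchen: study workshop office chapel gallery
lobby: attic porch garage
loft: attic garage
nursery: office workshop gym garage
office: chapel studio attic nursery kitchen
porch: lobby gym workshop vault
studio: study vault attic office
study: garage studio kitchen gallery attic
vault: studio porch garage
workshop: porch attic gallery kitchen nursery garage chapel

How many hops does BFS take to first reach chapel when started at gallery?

Level 0: gallery
Level 1: kitchen, study, workshop
Level 2: attic, chapel, garage, nursery, office, porch, studio
Level 3: gym, lobby, loft, vault
chapel first appears at level 2.

2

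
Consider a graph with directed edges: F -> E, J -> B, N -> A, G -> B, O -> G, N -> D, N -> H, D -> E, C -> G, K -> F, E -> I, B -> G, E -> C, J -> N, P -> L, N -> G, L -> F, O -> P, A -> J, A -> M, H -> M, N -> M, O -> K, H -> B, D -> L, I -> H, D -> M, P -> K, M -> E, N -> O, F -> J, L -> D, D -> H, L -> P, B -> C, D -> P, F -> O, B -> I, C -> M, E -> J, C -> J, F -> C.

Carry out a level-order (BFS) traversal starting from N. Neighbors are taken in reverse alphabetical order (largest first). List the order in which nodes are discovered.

N → O → M → H → G → D → A → P → K → E → B → L → J → F → I → C

Visit N; enqueue O, M, H, G, D, A → queue [O, M, H, G, D, A]
Visit O; enqueue P, K → queue [M, H, G, D, A, P, K]
Visit M; enqueue E → queue [H, G, D, A, P, K, E]
Visit H; enqueue B → queue [G, D, A, P, K, E, B]
Visit G → queue [D, A, P, K, E, B]
Visit D; enqueue L → queue [A, P, K, E, B, L]
Visit A; enqueue J → queue [P, K, E, B, L, J]
Visit P → queue [K, E, B, L, J]
Visit K; enqueue F → queue [E, B, L, J, F]
Visit E; enqueue I, C → queue [B, L, J, F, I, C]
Visit B → queue [L, J, F, I, C]
Visit L → queue [J, F, I, C]
Visit J → queue [F, I, C]
Visit F → queue [I, C]
Visit I → queue [C]
Visit C → queue []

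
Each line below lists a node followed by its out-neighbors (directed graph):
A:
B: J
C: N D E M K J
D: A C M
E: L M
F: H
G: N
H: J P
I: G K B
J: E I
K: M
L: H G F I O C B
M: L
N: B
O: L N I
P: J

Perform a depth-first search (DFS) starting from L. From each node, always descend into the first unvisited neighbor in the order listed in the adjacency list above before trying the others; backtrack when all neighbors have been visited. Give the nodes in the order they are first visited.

L, H, J, E, M, I, G, N, B, K, P, F, O, C, D, A

Visit L
L → H
H → J
J → E
E → M
J → I
I → G
G → N
N → B
I → K
H → P
L → F
L → O
L → C
C → D
D → A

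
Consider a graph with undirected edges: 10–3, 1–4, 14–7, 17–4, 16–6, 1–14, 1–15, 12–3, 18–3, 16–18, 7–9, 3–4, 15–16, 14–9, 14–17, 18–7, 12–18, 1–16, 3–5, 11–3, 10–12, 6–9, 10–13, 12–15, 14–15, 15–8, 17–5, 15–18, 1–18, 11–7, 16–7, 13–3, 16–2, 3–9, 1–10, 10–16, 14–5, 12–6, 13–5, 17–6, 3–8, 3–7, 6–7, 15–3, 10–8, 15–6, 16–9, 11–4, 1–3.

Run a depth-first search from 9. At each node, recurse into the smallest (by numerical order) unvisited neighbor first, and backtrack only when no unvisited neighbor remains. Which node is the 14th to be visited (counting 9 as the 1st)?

13

Visit 9
9 → 3
3 → 1
1 → 4
4 → 11
11 → 7
7 → 6
6 → 12
12 → 10
10 → 8
8 → 15
15 → 14
14 → 5
5 → 13
5 → 17
15 → 16
16 → 2
16 → 18

Visit order: 9, 3, 1, 4, 11, 7, 6, 12, 10, 8, 15, 14, 5, 13, 17, 16, 2, 18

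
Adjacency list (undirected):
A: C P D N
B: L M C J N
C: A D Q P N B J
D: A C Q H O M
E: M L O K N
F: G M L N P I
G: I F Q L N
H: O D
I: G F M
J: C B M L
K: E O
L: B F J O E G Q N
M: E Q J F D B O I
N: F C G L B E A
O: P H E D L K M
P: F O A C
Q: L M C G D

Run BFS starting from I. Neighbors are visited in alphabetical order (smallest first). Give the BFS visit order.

I → F → G → M → L → N → P → Q → B → D → E → J → O → A → C → H → K

Visit I; enqueue F, G, M → queue [F, G, M]
Visit F; enqueue L, N, P → queue [G, M, L, N, P]
Visit G; enqueue Q → queue [M, L, N, P, Q]
Visit M; enqueue B, D, E, J, O → queue [L, N, P, Q, B, D, E, J, O]
Visit L → queue [N, P, Q, B, D, E, J, O]
Visit N; enqueue A, C → queue [P, Q, B, D, E, J, O, A, C]
Visit P → queue [Q, B, D, E, J, O, A, C]
Visit Q → queue [B, D, E, J, O, A, C]
Visit B → queue [D, E, J, O, A, C]
Visit D; enqueue H → queue [E, J, O, A, C, H]
Visit E; enqueue K → queue [J, O, A, C, H, K]
Visit J → queue [O, A, C, H, K]
Visit O → queue [A, C, H, K]
Visit A → queue [C, H, K]
Visit C → queue [H, K]
Visit H → queue [K]
Visit K → queue []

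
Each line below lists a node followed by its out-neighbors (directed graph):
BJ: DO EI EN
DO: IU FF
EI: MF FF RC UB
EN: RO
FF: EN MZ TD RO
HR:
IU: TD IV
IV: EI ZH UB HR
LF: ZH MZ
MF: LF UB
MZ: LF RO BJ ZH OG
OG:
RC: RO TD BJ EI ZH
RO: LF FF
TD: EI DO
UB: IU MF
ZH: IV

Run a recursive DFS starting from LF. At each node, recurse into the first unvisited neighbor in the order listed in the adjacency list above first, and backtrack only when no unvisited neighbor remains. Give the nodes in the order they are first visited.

LF → ZH → IV → EI → MF → UB → IU → TD → DO → FF → EN → RO → MZ → BJ → OG → RC → HR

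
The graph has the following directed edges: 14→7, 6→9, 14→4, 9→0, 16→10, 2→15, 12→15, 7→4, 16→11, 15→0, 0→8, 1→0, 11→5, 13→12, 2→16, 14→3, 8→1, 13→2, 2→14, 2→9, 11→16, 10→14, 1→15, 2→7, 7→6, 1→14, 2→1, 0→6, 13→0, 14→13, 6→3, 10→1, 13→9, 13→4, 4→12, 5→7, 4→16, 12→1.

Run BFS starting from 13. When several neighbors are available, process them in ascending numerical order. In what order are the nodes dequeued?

13 -> 0 -> 2 -> 4 -> 9 -> 12 -> 6 -> 8 -> 1 -> 7 -> 14 -> 15 -> 16 -> 3 -> 10 -> 11 -> 5

Visit 13; enqueue 0, 2, 4, 9, 12 → queue [0, 2, 4, 9, 12]
Visit 0; enqueue 6, 8 → queue [2, 4, 9, 12, 6, 8]
Visit 2; enqueue 1, 7, 14, 15, 16 → queue [4, 9, 12, 6, 8, 1, 7, 14, 15, 16]
Visit 4 → queue [9, 12, 6, 8, 1, 7, 14, 15, 16]
Visit 9 → queue [12, 6, 8, 1, 7, 14, 15, 16]
Visit 12 → queue [6, 8, 1, 7, 14, 15, 16]
Visit 6; enqueue 3 → queue [8, 1, 7, 14, 15, 16, 3]
Visit 8 → queue [1, 7, 14, 15, 16, 3]
Visit 1 → queue [7, 14, 15, 16, 3]
Visit 7 → queue [14, 15, 16, 3]
Visit 14 → queue [15, 16, 3]
Visit 15 → queue [16, 3]
Visit 16; enqueue 10, 11 → queue [3, 10, 11]
Visit 3 → queue [10, 11]
Visit 10 → queue [11]
Visit 11; enqueue 5 → queue [5]
Visit 5 → queue []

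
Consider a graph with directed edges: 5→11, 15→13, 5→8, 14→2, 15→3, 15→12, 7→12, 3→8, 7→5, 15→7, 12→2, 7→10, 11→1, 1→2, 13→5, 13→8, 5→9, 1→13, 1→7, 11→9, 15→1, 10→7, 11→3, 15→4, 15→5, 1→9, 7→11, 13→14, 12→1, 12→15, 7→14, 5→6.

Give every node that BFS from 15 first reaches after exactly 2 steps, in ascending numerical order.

2, 6, 8, 9, 10, 11, 14

Level 0: 15
Level 1: 1, 3, 4, 5, 7, 12, 13
Level 2: 2, 6, 8, 9, 10, 11, 14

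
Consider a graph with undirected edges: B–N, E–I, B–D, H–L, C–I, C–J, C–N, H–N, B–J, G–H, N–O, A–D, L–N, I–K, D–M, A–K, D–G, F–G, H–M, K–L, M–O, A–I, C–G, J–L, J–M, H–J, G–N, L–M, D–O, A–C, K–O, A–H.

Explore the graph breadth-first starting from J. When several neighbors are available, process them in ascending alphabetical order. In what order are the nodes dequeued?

J, B, C, H, L, M, D, N, A, G, I, K, O, F, E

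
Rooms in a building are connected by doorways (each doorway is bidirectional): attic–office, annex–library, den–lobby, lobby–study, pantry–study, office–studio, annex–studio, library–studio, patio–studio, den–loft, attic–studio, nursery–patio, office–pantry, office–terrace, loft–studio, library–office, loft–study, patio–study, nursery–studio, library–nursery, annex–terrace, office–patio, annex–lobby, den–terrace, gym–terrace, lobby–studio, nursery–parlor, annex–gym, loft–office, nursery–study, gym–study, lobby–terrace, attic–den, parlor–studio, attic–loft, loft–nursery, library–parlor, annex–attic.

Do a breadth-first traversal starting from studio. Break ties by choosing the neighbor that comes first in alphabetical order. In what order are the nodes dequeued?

Visit studio; enqueue annex, attic, library, lobby, loft, nursery, office, parlor, patio → queue [annex, attic, library, lobby, loft, nursery, office, parlor, patio]
Visit annex; enqueue gym, terrace → queue [attic, library, lobby, loft, nursery, office, parlor, patio, gym, terrace]
Visit attic; enqueue den → queue [library, lobby, loft, nursery, office, parlor, patio, gym, terrace, den]
Visit library → queue [lobby, loft, nursery, office, parlor, patio, gym, terrace, den]
Visit lobby; enqueue study → queue [loft, nursery, office, parlor, patio, gym, terrace, den, study]
Visit loft → queue [nursery, office, parlor, patio, gym, terrace, den, study]
Visit nursery → queue [office, parlor, patio, gym, terrace, den, study]
Visit office; enqueue pantry → queue [parlor, patio, gym, terrace, den, study, pantry]
Visit parlor → queue [patio, gym, terrace, den, study, pantry]
Visit patio → queue [gym, terrace, den, study, pantry]
Visit gym → queue [terrace, den, study, pantry]
Visit terrace → queue [den, study, pantry]
Visit den → queue [study, pantry]
Visit study → queue [pantry]
Visit pantry → queue []

studio -> annex -> attic -> library -> lobby -> loft -> nursery -> office -> parlor -> patio -> gym -> terrace -> den -> study -> pantry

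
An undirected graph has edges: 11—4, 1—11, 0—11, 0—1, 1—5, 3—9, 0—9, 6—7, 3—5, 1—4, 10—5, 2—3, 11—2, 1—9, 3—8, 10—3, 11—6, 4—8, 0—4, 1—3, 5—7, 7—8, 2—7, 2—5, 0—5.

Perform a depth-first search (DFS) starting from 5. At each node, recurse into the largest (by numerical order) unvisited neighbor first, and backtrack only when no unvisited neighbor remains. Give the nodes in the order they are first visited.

5 -> 10 -> 3 -> 9 -> 1 -> 11 -> 6 -> 7 -> 8 -> 4 -> 0 -> 2

Visit 5
5 → 10
10 → 3
3 → 9
9 → 1
1 → 11
11 → 6
6 → 7
7 → 8
8 → 4
4 → 0
7 → 2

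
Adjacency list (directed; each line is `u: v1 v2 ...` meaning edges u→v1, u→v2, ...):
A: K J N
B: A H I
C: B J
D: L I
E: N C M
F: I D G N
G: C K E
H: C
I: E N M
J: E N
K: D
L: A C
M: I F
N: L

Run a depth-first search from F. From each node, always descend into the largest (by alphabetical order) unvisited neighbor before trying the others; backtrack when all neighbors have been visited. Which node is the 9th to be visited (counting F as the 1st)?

B

Visit F
F → N
N → L
L → C
C → J
J → E
E → M
M → I
C → B
B → H
B → A
A → K
K → D
F → G

Visit order: F, N, L, C, J, E, M, I, B, H, A, K, D, G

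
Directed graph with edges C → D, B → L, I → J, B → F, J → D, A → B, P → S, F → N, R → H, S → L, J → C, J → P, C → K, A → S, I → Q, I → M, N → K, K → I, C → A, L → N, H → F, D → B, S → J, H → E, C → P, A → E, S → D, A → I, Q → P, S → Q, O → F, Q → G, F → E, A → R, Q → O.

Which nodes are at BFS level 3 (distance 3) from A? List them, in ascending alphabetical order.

C, G, N, O, P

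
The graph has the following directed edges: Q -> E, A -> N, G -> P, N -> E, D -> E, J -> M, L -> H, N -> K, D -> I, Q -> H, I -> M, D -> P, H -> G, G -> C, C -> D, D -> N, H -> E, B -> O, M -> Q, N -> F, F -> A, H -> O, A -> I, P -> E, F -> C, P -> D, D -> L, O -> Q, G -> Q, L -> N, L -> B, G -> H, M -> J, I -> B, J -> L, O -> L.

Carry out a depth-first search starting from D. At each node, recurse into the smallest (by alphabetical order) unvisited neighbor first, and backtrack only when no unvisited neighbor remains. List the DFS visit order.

Visit D
D → E
D → I
I → B
B → O
O → L
L → H
H → G
G → C
G → P
G → Q
L → N
N → F
F → A
N → K
I → M
M → J

D -> E -> I -> B -> O -> L -> H -> G -> C -> P -> Q -> N -> F -> A -> K -> M -> J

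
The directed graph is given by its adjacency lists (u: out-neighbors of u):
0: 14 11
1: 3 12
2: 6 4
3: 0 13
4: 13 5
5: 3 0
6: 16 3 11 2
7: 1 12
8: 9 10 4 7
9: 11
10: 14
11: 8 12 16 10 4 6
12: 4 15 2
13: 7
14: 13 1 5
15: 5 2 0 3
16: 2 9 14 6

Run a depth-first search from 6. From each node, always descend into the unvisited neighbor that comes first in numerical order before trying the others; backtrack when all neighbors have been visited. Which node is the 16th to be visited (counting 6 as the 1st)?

Visit 6
6 → 2
2 → 4
4 → 5
5 → 0
0 → 11
11 → 8
8 → 7
7 → 1
1 → 3
3 → 13
1 → 12
12 → 15
8 → 9
8 → 10
10 → 14
11 → 16

Visit order: 6, 2, 4, 5, 0, 11, 8, 7, 1, 3, 13, 12, 15, 9, 10, 14, 16

14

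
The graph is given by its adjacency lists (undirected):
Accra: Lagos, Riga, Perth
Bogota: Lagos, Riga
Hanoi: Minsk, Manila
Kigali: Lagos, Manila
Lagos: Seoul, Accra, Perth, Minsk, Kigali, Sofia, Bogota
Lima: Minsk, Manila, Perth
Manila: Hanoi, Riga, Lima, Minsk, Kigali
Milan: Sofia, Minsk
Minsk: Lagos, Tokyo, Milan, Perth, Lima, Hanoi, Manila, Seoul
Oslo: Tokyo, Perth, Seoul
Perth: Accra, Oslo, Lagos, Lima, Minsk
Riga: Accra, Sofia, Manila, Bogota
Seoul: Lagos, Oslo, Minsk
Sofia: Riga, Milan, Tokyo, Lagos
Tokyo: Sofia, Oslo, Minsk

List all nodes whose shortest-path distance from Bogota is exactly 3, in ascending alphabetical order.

Hanoi, Lima, Milan, Oslo, Tokyo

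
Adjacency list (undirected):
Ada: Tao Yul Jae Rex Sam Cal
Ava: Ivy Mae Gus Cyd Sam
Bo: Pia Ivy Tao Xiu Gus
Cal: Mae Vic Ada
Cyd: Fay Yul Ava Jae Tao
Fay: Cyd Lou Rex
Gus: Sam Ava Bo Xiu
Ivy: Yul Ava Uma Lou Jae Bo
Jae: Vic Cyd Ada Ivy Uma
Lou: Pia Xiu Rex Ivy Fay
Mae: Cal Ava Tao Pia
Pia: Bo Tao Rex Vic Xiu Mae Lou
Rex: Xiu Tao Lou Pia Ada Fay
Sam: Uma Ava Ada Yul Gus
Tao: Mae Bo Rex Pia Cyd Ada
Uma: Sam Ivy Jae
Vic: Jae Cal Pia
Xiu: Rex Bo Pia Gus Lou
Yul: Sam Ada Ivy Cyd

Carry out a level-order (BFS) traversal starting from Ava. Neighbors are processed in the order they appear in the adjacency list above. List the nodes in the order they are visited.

Visit Ava; enqueue Ivy, Mae, Gus, Cyd, Sam → queue [Ivy, Mae, Gus, Cyd, Sam]
Visit Ivy; enqueue Yul, Uma, Lou, Jae, Bo → queue [Mae, Gus, Cyd, Sam, Yul, Uma, Lou, Jae, Bo]
Visit Mae; enqueue Cal, Tao, Pia → queue [Gus, Cyd, Sam, Yul, Uma, Lou, Jae, Bo, Cal, Tao, Pia]
Visit Gus; enqueue Xiu → queue [Cyd, Sam, Yul, Uma, Lou, Jae, Bo, Cal, Tao, Pia, Xiu]
Visit Cyd; enqueue Fay → queue [Sam, Yul, Uma, Lou, Jae, Bo, Cal, Tao, Pia, Xiu, Fay]
Visit Sam; enqueue Ada → queue [Yul, Uma, Lou, Jae, Bo, Cal, Tao, Pia, Xiu, Fay, Ada]
Visit Yul → queue [Uma, Lou, Jae, Bo, Cal, Tao, Pia, Xiu, Fay, Ada]
Visit Uma → queue [Lou, Jae, Bo, Cal, Tao, Pia, Xiu, Fay, Ada]
Visit Lou; enqueue Rex → queue [Jae, Bo, Cal, Tao, Pia, Xiu, Fay, Ada, Rex]
Visit Jae; enqueue Vic → queue [Bo, Cal, Tao, Pia, Xiu, Fay, Ada, Rex, Vic]
Visit Bo → queue [Cal, Tao, Pia, Xiu, Fay, Ada, Rex, Vic]
Visit Cal → queue [Tao, Pia, Xiu, Fay, Ada, Rex, Vic]
Visit Tao → queue [Pia, Xiu, Fay, Ada, Rex, Vic]
Visit Pia → queue [Xiu, Fay, Ada, Rex, Vic]
Visit Xiu → queue [Fay, Ada, Rex, Vic]
Visit Fay → queue [Ada, Rex, Vic]
Visit Ada → queue [Rex, Vic]
Visit Rex → queue [Vic]
Visit Vic → queue []

Ava, Ivy, Mae, Gus, Cyd, Sam, Yul, Uma, Lou, Jae, Bo, Cal, Tao, Pia, Xiu, Fay, Ada, Rex, Vic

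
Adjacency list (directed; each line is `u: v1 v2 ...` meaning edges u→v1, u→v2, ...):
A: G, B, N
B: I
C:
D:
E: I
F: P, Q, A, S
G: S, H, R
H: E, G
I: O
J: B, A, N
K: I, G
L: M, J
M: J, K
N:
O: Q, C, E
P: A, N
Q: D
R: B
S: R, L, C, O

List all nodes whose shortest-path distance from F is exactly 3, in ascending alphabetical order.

E, H, I, J, M

Level 0: F
Level 1: A, P, Q, S
Level 2: B, C, D, G, L, N, O, R
Level 3: E, H, I, J, M
Level 4: K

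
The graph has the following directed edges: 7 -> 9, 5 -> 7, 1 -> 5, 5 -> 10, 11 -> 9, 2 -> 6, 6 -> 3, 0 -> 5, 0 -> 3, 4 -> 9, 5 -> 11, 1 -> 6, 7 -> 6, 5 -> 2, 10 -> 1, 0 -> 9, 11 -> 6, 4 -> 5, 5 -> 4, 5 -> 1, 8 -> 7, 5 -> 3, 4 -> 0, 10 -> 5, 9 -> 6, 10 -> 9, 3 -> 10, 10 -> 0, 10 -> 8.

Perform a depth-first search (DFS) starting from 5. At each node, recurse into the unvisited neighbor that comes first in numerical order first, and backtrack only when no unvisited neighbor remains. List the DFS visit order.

Visit 5
5 → 1
1 → 6
6 → 3
3 → 10
10 → 0
0 → 9
10 → 8
8 → 7
5 → 2
5 → 4
5 → 11

5 1 6 3 10 0 9 8 7 2 4 11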